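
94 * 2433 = 228702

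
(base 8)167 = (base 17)70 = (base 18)6b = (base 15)7e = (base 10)119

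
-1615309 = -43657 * 37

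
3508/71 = 49 + 29/71 ≈ 49.41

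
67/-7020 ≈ -0.00954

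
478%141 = 55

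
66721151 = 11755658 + 54965493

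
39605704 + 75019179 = 114624883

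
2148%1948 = 200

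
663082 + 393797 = 1056879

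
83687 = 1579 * 53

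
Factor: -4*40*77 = -1*2^5*5^1*7^1*11^1 = -12320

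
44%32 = 12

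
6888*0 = 0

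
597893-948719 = -350826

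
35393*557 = 19713901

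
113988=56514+57474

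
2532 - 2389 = 143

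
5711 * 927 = 5294097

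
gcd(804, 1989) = 3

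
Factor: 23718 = 2^1*3^1*59^1*67^1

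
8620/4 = 2155 = 2155.00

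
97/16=6 + 1/16 ≈ 6.06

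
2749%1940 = 809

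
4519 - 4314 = 205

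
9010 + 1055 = 10065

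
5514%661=226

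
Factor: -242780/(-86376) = 2^(-1)*3^(-1)*5^1*59^(-1)*199^1 = 995/354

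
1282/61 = 21 + 1/61 ≈ 21.02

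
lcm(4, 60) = 60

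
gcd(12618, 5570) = 2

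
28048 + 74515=102563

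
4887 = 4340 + 547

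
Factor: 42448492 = 2^2 * 10612123^1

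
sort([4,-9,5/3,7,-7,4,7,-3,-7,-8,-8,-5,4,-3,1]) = [-9,-8,-8,-7,-7,-5,-3,-3,1,5/3,4,4,4,7,7]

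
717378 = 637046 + 80332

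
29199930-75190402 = -45990472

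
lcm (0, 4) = 0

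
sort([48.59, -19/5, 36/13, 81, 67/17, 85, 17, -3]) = [-19/5, -3, 36/13, 67/17, 17, 48.59, 81, 85]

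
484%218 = 48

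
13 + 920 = 933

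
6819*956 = 6518964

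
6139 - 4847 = 1292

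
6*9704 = 58224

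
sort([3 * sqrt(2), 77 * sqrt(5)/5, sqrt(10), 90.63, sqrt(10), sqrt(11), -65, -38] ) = [-65, -38, sqrt(10), sqrt(10), sqrt(11), 3 * sqrt(2), 77 * sqrt(5)/5, 90.63] 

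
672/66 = 10+2/11 ≈ 10.18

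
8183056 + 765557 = 8948613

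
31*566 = 17546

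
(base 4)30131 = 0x31d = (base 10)797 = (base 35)mr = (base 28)10d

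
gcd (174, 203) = 29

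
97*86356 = 8376532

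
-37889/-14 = 2706+5/14 ≈ 2706.36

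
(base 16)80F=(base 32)20F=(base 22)45H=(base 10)2063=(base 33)1TH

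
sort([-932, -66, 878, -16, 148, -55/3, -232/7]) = [-932, -66, -232/7, -55/3, -16, 148, 878]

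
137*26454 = 3624198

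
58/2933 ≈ 0.0198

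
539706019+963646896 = 1503352915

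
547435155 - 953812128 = -406376973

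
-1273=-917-356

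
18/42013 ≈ 0.000428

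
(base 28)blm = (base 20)131e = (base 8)22022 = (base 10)9234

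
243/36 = 27/4 = 6.75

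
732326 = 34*21539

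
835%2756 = 835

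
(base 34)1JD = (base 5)24230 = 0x717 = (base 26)2HL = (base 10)1815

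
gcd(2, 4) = 2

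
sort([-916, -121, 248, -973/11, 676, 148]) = [-916, -121, -973/11, 148, 248, 676]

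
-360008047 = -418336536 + 58328489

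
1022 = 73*14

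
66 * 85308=5630328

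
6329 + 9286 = 15615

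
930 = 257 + 673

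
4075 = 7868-3793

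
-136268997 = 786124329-922393326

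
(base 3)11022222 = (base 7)12131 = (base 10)3158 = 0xc56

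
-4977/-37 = 134+19/37 ≈ 134.51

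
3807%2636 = 1171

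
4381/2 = 2190 + 1/2 = 2190.50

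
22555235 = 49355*457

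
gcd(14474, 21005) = 1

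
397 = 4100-3703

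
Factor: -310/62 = -1 * 5^1 = -5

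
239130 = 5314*45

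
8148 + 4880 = 13028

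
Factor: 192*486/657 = 2^7*3^4*73^(-1) = 10368/73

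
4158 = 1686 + 2472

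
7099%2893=1313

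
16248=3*5416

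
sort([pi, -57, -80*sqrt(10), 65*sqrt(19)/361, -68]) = [-80*sqrt(10), -68, -57, 65*sqrt(19)/361, pi]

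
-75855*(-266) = 20177430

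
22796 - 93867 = -71071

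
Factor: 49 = 7^2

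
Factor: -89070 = -1 * 2^1 * 3^1 * 5^1 * 2969^1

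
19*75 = 1425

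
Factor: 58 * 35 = 2^1 * 5^1 * 7^1 * 29^1 = 2030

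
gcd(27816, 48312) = 1464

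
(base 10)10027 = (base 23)ilm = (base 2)10011100101011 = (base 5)310102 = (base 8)23453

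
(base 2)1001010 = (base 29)2g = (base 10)74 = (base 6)202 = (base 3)2202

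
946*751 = 710446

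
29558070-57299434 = -27741364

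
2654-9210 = -6556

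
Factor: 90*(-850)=-1*2^2*3^2*5^3*17^1=-76500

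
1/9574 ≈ 0.000104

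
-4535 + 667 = -3868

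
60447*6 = 362682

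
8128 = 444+7684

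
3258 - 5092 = -1834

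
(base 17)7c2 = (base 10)2229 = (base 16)8b5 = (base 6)14153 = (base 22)4d7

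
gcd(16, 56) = 8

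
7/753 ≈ 0.00930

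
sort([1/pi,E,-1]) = [-1,1/pi,E]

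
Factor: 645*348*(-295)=-1*2^2*3^2*5^2*29^1*43^1*59^1=-66215700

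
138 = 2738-2600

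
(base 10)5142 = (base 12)2b86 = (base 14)1c34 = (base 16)1416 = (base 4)1100112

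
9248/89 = 103 + 81/89 ≈ 103.91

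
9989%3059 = 812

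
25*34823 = 870575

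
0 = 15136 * 0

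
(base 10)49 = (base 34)1f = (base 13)3a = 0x31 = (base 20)29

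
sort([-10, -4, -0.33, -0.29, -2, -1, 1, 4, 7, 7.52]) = [-10, -4, -2, -1, -0.33, -0.29, 1, 4, 7, 7.52]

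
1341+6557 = 7898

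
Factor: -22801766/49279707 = -1*2^1*3^(-2)*13^1*53^1*16547^1*5475523^(-1)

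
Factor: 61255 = 5^1*12251^1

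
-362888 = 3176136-3539024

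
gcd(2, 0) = 2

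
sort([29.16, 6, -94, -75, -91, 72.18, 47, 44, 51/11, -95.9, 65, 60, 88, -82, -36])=[-95.9, -94, -91, -82, -75, -36, 51/11, 6, 29.16, 44, 47, 60, 65, 72.18, 88]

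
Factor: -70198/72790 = -1 * 5^(-1) * 29^(-1) * 251^(-1) * 35099^1 = -35099/36395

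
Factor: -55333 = -1*55333^1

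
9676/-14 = -691 - 1/7 ≈ -691.14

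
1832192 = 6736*272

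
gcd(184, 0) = 184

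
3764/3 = 1254 + 2/3 ≈ 1254.67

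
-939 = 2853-3792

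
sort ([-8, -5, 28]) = [-8, -5, 28]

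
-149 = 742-891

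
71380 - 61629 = 9751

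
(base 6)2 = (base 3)2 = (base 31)2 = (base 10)2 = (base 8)2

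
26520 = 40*663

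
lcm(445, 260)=23140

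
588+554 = 1142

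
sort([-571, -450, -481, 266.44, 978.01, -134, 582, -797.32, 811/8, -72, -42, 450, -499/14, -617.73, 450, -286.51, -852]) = [-852, -797.32, -617.73, -571, -481, -450, -286.51, -134, -72, -42, -499/14, 811/8, 266.44, 450, 450, 582, 978.01]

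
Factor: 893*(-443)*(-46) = 2^1*19^1*23^1*47^1*443^1 = 18197554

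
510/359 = 1 + 151/359 ≈ 1.42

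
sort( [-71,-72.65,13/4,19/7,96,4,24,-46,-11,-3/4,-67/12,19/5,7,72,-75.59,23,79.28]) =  [-75.59,-72.65,-71,-46,-11,-67/12,-3/4,19/7,13/4,19/5,4,7,23,24,72,79.28,96]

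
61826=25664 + 36162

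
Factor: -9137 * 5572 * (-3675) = 2^2 * 3^1 * 5^2 * 7^3 * 199^1 * 9137^1 = 187099262700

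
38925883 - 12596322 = 26329561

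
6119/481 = 12 + 347/481 ≈ 12.72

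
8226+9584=17810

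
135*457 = 61695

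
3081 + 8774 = 11855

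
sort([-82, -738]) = [-738, -82]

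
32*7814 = 250048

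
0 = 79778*0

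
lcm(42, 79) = 3318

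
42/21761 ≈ 0.00193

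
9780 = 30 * 326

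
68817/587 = 117+138/587 ≈ 117.24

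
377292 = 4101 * 92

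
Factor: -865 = -1*5^1*173^1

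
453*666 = 301698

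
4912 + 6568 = 11480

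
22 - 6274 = -6252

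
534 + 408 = 942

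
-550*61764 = -33970200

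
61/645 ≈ 0.0946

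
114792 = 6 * 19132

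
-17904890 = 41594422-59499312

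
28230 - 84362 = -56132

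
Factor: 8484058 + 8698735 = 17182793^1 = 17182793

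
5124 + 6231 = 11355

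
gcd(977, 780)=1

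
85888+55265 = 141153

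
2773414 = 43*64498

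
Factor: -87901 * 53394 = -1 * 2^1 * 3^1 * 11^2 * 61^1 * 131^1 * 809^1 = -4693385994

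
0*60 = 0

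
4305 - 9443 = -5138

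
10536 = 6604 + 3932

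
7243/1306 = 5 + 713/1306 ≈ 5.55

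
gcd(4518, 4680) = 18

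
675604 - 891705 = -216101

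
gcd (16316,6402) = 2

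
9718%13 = 7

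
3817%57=55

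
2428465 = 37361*65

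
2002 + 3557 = 5559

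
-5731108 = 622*(-9214)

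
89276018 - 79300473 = 9975545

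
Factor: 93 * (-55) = -1 * 3^1 * 5^1 * 11^1 * 31^1 = -5115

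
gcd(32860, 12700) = 20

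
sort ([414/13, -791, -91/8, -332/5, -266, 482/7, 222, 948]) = [-791, -266, -332/5, -91/8, 414/13, 482/7, 222, 948]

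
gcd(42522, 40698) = 114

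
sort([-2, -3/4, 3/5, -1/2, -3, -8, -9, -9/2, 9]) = [-9, -8, -9/2, -3, -2, -3/4, -1/2, 3/5, 9]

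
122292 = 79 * 1548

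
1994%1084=910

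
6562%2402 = 1758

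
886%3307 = 886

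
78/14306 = 39/7153 ≈ 0.00545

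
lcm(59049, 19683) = 59049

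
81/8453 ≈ 0.00958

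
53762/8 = 6720 + 1/4 = 6720.25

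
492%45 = 42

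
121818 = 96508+25310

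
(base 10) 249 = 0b11111001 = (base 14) 13b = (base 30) 89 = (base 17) eb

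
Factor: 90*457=2^1*3^2*5^1*457^1=41130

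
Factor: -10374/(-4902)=7^1*13^1*43^(-1)=91/43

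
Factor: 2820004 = 2^2*11^1*64091^1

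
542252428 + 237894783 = 780147211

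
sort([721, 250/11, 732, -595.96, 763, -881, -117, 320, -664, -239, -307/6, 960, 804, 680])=[-881, -664, -595.96, -239, -117, -307/6, 250/11, 320, 680, 721, 732, 763, 804, 960]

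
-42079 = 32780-74859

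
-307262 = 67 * (-4586)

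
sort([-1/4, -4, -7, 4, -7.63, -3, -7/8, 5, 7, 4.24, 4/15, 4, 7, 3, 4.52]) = [-7.63, -7, -4, -3, -7/8, -1/4, 4/15, 3, 4, 4, 4.24, 4.52, 5, 7, 7]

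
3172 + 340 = 3512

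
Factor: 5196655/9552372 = 2^(-2) * 3^(-1) * 5^1 * 29^1 * 569^(-1) * 1399^(-1) * 35839^1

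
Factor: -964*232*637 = -1*2^5*7^2*13^1*29^1*241^1 = -142463776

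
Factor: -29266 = -1*2^1*14633^1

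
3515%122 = 99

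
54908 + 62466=117374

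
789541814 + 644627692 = 1434169506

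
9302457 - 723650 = 8578807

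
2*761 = 1522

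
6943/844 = 8+191/844 ≈ 8.23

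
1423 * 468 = 665964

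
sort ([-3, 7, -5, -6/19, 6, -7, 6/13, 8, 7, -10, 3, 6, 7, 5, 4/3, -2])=[-10, -7, -5, -3, -2, -6/19, 6/13, 4/3, 3, 5, 6, 6, 7, 7, 7, 8]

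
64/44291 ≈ 0.00144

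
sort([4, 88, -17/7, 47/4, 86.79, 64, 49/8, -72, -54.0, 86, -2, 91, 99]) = [-72, -54.0, -17/7, -2, 4, 49/8, 47/4, 64, 86, 86.79, 88, 91, 99]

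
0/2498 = 0 = 0.00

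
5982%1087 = 547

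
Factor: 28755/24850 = 2^(-1)*3^4*5^(-1)*7^(-1) = 81/70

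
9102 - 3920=5182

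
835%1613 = 835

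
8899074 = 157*56682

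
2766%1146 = 474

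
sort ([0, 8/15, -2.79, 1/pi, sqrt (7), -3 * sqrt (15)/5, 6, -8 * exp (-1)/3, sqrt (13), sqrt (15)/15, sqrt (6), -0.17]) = [-2.79, -3 * sqrt (15)/5, -8 * exp (-1)/3, -0.17, 0, sqrt (15)/15, 1/pi, 8/15, sqrt (6), sqrt (7), sqrt (13), 6]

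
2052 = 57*36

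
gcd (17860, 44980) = 20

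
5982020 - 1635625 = 4346395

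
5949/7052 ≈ 0.844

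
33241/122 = 272 + 57/122 ≈ 272.47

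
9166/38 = 4583/19 ≈ 241.21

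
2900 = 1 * 2900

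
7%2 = 1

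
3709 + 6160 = 9869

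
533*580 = 309140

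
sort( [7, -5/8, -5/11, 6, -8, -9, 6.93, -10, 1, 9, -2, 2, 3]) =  [-10, -9, -8, -2, -5/8, -5/11, 1, 2, 3, 6, 6.93, 7, 9]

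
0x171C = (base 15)1B46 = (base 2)1011100011100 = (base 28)7F8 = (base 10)5916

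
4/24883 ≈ 0.000161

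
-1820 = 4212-6032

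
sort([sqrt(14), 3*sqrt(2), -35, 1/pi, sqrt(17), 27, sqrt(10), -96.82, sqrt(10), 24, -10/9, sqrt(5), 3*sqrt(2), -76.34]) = [-96.82, -76.34, -35, -10/9, 1/pi, sqrt(5), sqrt(10), sqrt(10), sqrt(14), sqrt(17), 3*sqrt(2), 3*sqrt(2), 24, 27]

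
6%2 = 0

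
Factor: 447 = 3^1*149^1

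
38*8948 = 340024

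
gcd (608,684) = 76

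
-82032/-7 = 11718 + 6/7 ≈ 11718.86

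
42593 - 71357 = -28764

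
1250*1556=1945000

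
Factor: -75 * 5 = -1 * 3^1 * 5^3 = -375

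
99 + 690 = 789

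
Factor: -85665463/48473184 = -1*2^(-5)*3^(-1)*13^1*59^1*67^1*1667^1*504929^(-1)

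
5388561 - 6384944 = -996383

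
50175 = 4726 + 45449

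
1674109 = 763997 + 910112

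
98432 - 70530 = 27902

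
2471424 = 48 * 51488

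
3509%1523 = 463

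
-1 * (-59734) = 59734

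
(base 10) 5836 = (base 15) 1ae1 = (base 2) 1011011001100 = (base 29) 6r7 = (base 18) 1004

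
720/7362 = 40/409 ≈ 0.0978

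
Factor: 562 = 2^1 * 281^1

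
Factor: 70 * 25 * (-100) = -1 * 2^3 * 5^5 * 7^1 = -175000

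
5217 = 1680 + 3537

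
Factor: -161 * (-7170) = 2^1 * 3^1 * 5^1 * 7^1 * 23^1 * 239^1 = 1154370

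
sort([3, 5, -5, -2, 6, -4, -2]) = [-5, -4, -2, -2, 3, 5, 6]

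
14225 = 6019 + 8206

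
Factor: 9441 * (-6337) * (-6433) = 3^2 * 7^1 * 919^1 * 1049^1 * 6337^1 = 384871060161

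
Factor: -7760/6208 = -1 * 2^(-2) * 5^1 = -5/4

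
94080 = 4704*20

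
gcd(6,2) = 2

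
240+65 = 305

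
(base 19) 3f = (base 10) 72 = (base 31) 2a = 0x48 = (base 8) 110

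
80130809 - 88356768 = -8225959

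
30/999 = 10/333 ≈ 0.0300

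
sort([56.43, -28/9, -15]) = [-15, -28/9, 56.43]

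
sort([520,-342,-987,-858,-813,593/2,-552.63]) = [-987,-858,-813,-552.63,-342,593/2,520]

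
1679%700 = 279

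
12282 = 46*267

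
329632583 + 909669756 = 1239302339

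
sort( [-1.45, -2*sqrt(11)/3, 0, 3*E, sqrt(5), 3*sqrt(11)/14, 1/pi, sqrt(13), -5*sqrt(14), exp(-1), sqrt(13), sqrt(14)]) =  [-5*sqrt(14), -2*sqrt(11)/3, -1.45, 0, 1/pi, exp(-1), 3*sqrt(11)/14, sqrt(5), sqrt(13), sqrt(13), sqrt(14), 3*E]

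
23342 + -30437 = -7095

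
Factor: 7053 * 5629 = 3^1 * 13^1 * 433^1 * 2351^1 = 39701337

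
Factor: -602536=-1 * 2^3 * 11^1 * 41^1 * 167^1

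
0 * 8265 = 0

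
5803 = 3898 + 1905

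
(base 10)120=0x78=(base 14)88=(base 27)4c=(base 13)93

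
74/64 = 1 + 5/32 ≈ 1.16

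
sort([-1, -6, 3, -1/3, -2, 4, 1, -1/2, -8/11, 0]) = [-6, -2, -1, -8/11, -1/2, -1/3, 0, 1, 3, 4]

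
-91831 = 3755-95586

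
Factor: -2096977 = -1*103^1*20359^1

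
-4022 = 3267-7289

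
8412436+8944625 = 17357061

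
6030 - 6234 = -204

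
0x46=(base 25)2k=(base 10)70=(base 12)5a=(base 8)106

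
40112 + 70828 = 110940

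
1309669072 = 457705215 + 851963857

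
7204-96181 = -88977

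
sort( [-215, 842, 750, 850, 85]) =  [-215, 85, 750, 842, 850]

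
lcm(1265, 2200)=50600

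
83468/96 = 869 + 11/24 ≈ 869.46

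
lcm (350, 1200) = 8400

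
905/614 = 1 + 291/614 ≈ 1.47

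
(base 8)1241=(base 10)673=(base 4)22201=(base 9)827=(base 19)1g8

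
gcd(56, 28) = 28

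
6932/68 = 1733/17 ≈ 101.94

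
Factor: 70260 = 2^2*3^1*5^1*1171^1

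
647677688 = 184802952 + 462874736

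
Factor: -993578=-1*2^1*496789^1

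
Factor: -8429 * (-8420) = 2^2 * 5^1 * 421^1 * 8429^1 = 70972180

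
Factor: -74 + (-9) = -1*83^1 = -83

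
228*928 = 211584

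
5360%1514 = 818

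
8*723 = 5784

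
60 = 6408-6348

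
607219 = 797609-190390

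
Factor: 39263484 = 2^2*3^1*13^1*23^1*31^1*353^1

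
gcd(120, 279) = 3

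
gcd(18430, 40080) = 10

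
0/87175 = 0 = 0.00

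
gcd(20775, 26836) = 1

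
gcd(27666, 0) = 27666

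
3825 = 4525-700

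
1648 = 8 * 206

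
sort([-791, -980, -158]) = [-980, -791, -158]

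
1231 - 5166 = -3935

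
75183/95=3957/5=791.40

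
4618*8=36944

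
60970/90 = 6097/9≈677.44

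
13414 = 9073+4341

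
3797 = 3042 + 755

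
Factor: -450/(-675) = 2^1*3^(-1) = 2/3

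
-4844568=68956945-73801513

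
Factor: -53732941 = -1*53732941^1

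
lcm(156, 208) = 624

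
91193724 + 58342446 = 149536170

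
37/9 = 4 + 1/9 ≈ 4.11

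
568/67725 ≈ 0.00839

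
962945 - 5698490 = -4735545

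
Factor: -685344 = -1 * 2^5 * 3^1 * 11^2 * 59^1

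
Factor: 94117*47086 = 2^1*13^1*1811^1*94117^1 = 4431593062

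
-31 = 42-73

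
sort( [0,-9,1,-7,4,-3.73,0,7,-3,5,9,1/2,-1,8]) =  [-9,-7,-3.73,-3,-1,0,0,1/2,1,4,5,7,8,9]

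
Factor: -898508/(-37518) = 2^1 * 3^(-1) * 13^(-1) * 467^1 = 934/39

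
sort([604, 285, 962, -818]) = [-818, 285, 604, 962]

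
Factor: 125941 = 125941^1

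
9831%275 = 206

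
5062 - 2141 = 2921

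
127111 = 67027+60084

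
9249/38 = 243 + 15/38 ≈ 243.39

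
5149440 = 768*6705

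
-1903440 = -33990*56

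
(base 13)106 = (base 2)10101111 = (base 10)175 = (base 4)2233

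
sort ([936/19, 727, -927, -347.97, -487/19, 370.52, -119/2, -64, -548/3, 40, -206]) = [-927, -347.97, -206, -548/3, -64, -119/2, -487/19, 40, 936/19, 370.52, 727]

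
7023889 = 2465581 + 4558308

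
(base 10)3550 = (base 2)110111011110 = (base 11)2738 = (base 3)11212111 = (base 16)dde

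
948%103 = 21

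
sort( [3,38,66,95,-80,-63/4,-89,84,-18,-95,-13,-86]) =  [-95,-89,-86,-80,-18,-63/4,-13,3,38,66,84,95]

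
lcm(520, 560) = 7280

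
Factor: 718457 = 718457^1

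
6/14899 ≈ 0.000403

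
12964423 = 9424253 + 3540170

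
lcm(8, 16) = 16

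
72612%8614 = 3700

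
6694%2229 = 7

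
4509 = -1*(-4509)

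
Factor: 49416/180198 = 2^2 * 3^(-2) * 29^1 * 47^(-1) = 116/423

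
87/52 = 1 + 35/52 ≈ 1.67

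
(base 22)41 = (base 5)324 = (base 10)89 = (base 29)32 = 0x59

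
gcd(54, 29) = 1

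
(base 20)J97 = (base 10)7787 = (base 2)1111001101011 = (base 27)AIB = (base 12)460B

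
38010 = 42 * 905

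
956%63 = 11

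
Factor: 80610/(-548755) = -1 * 2^1 * 3^1 * 2687^1 * 109751^(-1) = -16122/109751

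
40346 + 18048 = 58394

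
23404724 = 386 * 60634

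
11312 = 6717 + 4595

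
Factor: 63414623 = 31^1*97^1*21089^1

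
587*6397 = 3755039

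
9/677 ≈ 0.0133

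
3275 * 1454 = 4761850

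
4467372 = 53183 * 84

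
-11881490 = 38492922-50374412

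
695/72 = 9 + 47/72 ≈ 9.65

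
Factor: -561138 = -1*2^1*3^1*93523^1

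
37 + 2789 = 2826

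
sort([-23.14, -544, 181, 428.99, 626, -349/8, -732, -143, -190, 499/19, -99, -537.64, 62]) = [-732, -544, -537.64, -190, -143, -99, -349/8, -23.14, 499/19, 62, 181, 428.99, 626]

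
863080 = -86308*(-10)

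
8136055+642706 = 8778761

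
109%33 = 10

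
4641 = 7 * 663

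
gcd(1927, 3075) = 41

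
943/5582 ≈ 0.169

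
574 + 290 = 864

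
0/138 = 0 = 0.00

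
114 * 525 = 59850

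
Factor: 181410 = 2^1*3^1*5^1*6047^1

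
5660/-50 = -566/5 = -113.20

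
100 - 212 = -112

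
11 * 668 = 7348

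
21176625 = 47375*447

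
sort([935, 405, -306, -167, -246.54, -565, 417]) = [-565, -306, -246.54, -167, 405, 417, 935]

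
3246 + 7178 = 10424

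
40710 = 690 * 59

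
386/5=77 + 1/5=77.20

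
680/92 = 7+9/23≈7.39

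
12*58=696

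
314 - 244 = 70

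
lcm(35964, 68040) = 2517480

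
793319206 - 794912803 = -1593597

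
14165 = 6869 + 7296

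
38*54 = 2052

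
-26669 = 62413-89082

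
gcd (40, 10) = 10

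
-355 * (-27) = 9585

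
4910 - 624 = 4286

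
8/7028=2/1757 ≈ 0.00114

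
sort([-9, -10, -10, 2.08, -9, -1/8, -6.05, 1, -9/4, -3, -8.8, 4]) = [-10, -10, -9, -9, -8.8, -6.05, -3, -9/4, -1/8, 1, 2.08, 4]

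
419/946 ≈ 0.443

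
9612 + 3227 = 12839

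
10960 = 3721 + 7239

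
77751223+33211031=110962254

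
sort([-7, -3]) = [-7, -3]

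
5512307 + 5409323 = 10921630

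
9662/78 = 4831/39 ≈ 123.87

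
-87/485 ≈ -0.179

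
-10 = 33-43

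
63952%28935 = 6082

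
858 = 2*429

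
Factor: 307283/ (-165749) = -1*165749^ (-1)*307283^1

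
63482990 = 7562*8395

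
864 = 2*432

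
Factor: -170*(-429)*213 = 2^1*3^2*5^1*11^1*13^1*17^1*71^1 = 15534090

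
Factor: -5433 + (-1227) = -1 * 2^2 * 3^2 * 5^1 * 37^1 = -6660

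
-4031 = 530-4561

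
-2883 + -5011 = -7894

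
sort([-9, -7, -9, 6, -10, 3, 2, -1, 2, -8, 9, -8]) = [-10, -9, -9, -8, -8, -7, -1, 2, 2, 3, 6, 9]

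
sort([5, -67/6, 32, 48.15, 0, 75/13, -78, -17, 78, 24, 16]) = [-78, -17, -67/6, 0, 5, 75/13, 16, 24, 32, 48.15, 78]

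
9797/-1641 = -5-1592/1641≈-5.97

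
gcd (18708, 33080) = 4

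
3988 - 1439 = 2549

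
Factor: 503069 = 7^1*71867^1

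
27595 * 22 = 607090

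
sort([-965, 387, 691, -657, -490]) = [-965, -657, -490, 387, 691]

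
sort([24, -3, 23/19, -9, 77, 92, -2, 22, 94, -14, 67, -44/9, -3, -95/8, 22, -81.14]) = [-81.14, -14, -95/8, -9, -44/9, -3, -3, -2, 23/19, 22, 22, 24, 67, 77, 92, 94]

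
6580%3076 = 428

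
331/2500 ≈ 0.132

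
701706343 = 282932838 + 418773505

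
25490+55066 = 80556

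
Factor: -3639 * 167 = -1 * 3^1 * 167^1 * 1213^1 = -607713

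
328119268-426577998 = -98458730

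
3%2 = 1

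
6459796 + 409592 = 6869388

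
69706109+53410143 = 123116252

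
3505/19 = 184 + 9/19 ≈ 184.47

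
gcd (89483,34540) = 1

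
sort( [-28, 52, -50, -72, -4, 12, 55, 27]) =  [-72, -50, -28, -4, 12, 27, 52, 55]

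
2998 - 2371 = 627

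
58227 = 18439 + 39788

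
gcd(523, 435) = 1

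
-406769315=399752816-806522131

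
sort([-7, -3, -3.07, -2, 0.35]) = [-7, -3.07, -3, -2, 0.35]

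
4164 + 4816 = 8980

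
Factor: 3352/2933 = 2^3*7^(-1) = 8/7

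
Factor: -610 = -1*2^1*5^1*61^1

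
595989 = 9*66221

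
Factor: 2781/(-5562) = -1*2^(-1) = -1/2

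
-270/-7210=27/721 ≈ 0.0374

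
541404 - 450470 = 90934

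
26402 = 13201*2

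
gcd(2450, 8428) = 98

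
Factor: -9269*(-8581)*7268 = 2^2*13^1*23^2*31^1*79^1*8581^1 = 578077016452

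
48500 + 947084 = 995584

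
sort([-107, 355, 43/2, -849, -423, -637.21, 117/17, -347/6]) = [-849, -637.21, -423, -107, -347/6, 117/17, 43/2, 355]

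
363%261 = 102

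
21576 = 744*29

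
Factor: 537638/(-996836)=-1 * 2^(-1) * 31^(-1) * 8039^(-1) * 268819^1=-268819/498418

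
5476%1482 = 1030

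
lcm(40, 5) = 40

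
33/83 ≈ 0.398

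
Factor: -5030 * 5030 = -1 * 2^2 * 5^2 * 503^2 = -25300900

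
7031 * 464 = 3262384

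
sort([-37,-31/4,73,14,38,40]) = [-37,-31/4,14,38,40,73]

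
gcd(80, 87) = 1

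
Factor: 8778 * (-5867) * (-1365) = 2^1 * 3^2 * 5^1 * 7^2 * 11^1 * 13^1 * 19^1 * 5867^1 = 70298217990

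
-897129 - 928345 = -1825474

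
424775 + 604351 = 1029126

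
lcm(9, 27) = 27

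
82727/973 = 85+22/973 ≈ 85.02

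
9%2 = 1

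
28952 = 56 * 517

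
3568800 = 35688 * 100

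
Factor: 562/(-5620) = -1 * 2^(-1) * 5^(-1) = -1/10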